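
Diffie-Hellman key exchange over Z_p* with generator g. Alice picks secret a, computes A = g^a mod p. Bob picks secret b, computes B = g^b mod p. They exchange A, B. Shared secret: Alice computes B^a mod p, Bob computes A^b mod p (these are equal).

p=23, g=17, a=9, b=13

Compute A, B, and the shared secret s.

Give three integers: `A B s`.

Answer: 7 10 20

Derivation:
A = 17^9 mod 23  (bits of 9 = 1001)
  bit 0 = 1: r = r^2 * 17 mod 23 = 1^2 * 17 = 1*17 = 17
  bit 1 = 0: r = r^2 mod 23 = 17^2 = 13
  bit 2 = 0: r = r^2 mod 23 = 13^2 = 8
  bit 3 = 1: r = r^2 * 17 mod 23 = 8^2 * 17 = 18*17 = 7
  -> A = 7
B = 17^13 mod 23  (bits of 13 = 1101)
  bit 0 = 1: r = r^2 * 17 mod 23 = 1^2 * 17 = 1*17 = 17
  bit 1 = 1: r = r^2 * 17 mod 23 = 17^2 * 17 = 13*17 = 14
  bit 2 = 0: r = r^2 mod 23 = 14^2 = 12
  bit 3 = 1: r = r^2 * 17 mod 23 = 12^2 * 17 = 6*17 = 10
  -> B = 10
s = B^a = 10^9 mod 23  (bits of 9 = 1001)
  bit 0 = 1: r = r^2 * 10 mod 23 = 1^2 * 10 = 1*10 = 10
  bit 1 = 0: r = r^2 mod 23 = 10^2 = 8
  bit 2 = 0: r = r^2 mod 23 = 8^2 = 18
  bit 3 = 1: r = r^2 * 10 mod 23 = 18^2 * 10 = 2*10 = 20
  -> s = B^a = 20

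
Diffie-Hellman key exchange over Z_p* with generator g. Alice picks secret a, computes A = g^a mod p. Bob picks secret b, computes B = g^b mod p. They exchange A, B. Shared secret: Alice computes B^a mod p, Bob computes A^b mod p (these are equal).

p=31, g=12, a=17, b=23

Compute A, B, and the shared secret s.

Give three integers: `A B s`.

A = 12^17 mod 31  (bits of 17 = 10001)
  bit 0 = 1: r = r^2 * 12 mod 31 = 1^2 * 12 = 1*12 = 12
  bit 1 = 0: r = r^2 mod 31 = 12^2 = 20
  bit 2 = 0: r = r^2 mod 31 = 20^2 = 28
  bit 3 = 0: r = r^2 mod 31 = 28^2 = 9
  bit 4 = 1: r = r^2 * 12 mod 31 = 9^2 * 12 = 19*12 = 11
  -> A = 11
B = 12^23 mod 31  (bits of 23 = 10111)
  bit 0 = 1: r = r^2 * 12 mod 31 = 1^2 * 12 = 1*12 = 12
  bit 1 = 0: r = r^2 mod 31 = 12^2 = 20
  bit 2 = 1: r = r^2 * 12 mod 31 = 20^2 * 12 = 28*12 = 26
  bit 3 = 1: r = r^2 * 12 mod 31 = 26^2 * 12 = 25*12 = 21
  bit 4 = 1: r = r^2 * 12 mod 31 = 21^2 * 12 = 7*12 = 22
  -> B = 22
s = B^a = 22^17 mod 31  (bits of 17 = 10001)
  bit 0 = 1: r = r^2 * 22 mod 31 = 1^2 * 22 = 1*22 = 22
  bit 1 = 0: r = r^2 mod 31 = 22^2 = 19
  bit 2 = 0: r = r^2 mod 31 = 19^2 = 20
  bit 3 = 0: r = r^2 mod 31 = 20^2 = 28
  bit 4 = 1: r = r^2 * 22 mod 31 = 28^2 * 22 = 9*22 = 12
  -> s = B^a = 12

Answer: 11 22 12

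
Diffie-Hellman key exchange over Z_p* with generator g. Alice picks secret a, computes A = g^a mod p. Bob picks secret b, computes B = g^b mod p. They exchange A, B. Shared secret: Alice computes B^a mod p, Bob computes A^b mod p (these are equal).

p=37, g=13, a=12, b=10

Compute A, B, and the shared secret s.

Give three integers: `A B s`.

Answer: 10 4 10

Derivation:
A = 13^12 mod 37  (bits of 12 = 1100)
  bit 0 = 1: r = r^2 * 13 mod 37 = 1^2 * 13 = 1*13 = 13
  bit 1 = 1: r = r^2 * 13 mod 37 = 13^2 * 13 = 21*13 = 14
  bit 2 = 0: r = r^2 mod 37 = 14^2 = 11
  bit 3 = 0: r = r^2 mod 37 = 11^2 = 10
  -> A = 10
B = 13^10 mod 37  (bits of 10 = 1010)
  bit 0 = 1: r = r^2 * 13 mod 37 = 1^2 * 13 = 1*13 = 13
  bit 1 = 0: r = r^2 mod 37 = 13^2 = 21
  bit 2 = 1: r = r^2 * 13 mod 37 = 21^2 * 13 = 34*13 = 35
  bit 3 = 0: r = r^2 mod 37 = 35^2 = 4
  -> B = 4
s = B^a = 4^12 mod 37  (bits of 12 = 1100)
  bit 0 = 1: r = r^2 * 4 mod 37 = 1^2 * 4 = 1*4 = 4
  bit 1 = 1: r = r^2 * 4 mod 37 = 4^2 * 4 = 16*4 = 27
  bit 2 = 0: r = r^2 mod 37 = 27^2 = 26
  bit 3 = 0: r = r^2 mod 37 = 26^2 = 10
  -> s = B^a = 10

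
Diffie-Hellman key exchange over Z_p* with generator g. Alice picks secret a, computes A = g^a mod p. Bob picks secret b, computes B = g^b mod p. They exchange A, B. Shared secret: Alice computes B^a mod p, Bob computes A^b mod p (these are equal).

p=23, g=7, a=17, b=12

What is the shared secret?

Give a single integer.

A = 7^17 mod 23  (bits of 17 = 10001)
  bit 0 = 1: r = r^2 * 7 mod 23 = 1^2 * 7 = 1*7 = 7
  bit 1 = 0: r = r^2 mod 23 = 7^2 = 3
  bit 2 = 0: r = r^2 mod 23 = 3^2 = 9
  bit 3 = 0: r = r^2 mod 23 = 9^2 = 12
  bit 4 = 1: r = r^2 * 7 mod 23 = 12^2 * 7 = 6*7 = 19
  -> A = 19
B = 7^12 mod 23  (bits of 12 = 1100)
  bit 0 = 1: r = r^2 * 7 mod 23 = 1^2 * 7 = 1*7 = 7
  bit 1 = 1: r = r^2 * 7 mod 23 = 7^2 * 7 = 3*7 = 21
  bit 2 = 0: r = r^2 mod 23 = 21^2 = 4
  bit 3 = 0: r = r^2 mod 23 = 4^2 = 16
  -> B = 16
s = B^a = 16^17 mod 23  (bits of 17 = 10001)
  bit 0 = 1: r = r^2 * 16 mod 23 = 1^2 * 16 = 1*16 = 16
  bit 1 = 0: r = r^2 mod 23 = 16^2 = 3
  bit 2 = 0: r = r^2 mod 23 = 3^2 = 9
  bit 3 = 0: r = r^2 mod 23 = 9^2 = 12
  bit 4 = 1: r = r^2 * 16 mod 23 = 12^2 * 16 = 6*16 = 4
  -> s = B^a = 4

Answer: 4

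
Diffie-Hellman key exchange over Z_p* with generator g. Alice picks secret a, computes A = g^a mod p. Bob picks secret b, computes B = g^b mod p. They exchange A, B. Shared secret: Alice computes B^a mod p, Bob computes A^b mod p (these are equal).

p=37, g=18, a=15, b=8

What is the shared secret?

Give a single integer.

A = 18^15 mod 37  (bits of 15 = 1111)
  bit 0 = 1: r = r^2 * 18 mod 37 = 1^2 * 18 = 1*18 = 18
  bit 1 = 1: r = r^2 * 18 mod 37 = 18^2 * 18 = 28*18 = 23
  bit 2 = 1: r = r^2 * 18 mod 37 = 23^2 * 18 = 11*18 = 13
  bit 3 = 1: r = r^2 * 18 mod 37 = 13^2 * 18 = 21*18 = 8
  -> A = 8
B = 18^8 mod 37  (bits of 8 = 1000)
  bit 0 = 1: r = r^2 * 18 mod 37 = 1^2 * 18 = 1*18 = 18
  bit 1 = 0: r = r^2 mod 37 = 18^2 = 28
  bit 2 = 0: r = r^2 mod 37 = 28^2 = 7
  bit 3 = 0: r = r^2 mod 37 = 7^2 = 12
  -> B = 12
s = B^a = 12^15 mod 37  (bits of 15 = 1111)
  bit 0 = 1: r = r^2 * 12 mod 37 = 1^2 * 12 = 1*12 = 12
  bit 1 = 1: r = r^2 * 12 mod 37 = 12^2 * 12 = 33*12 = 26
  bit 2 = 1: r = r^2 * 12 mod 37 = 26^2 * 12 = 10*12 = 9
  bit 3 = 1: r = r^2 * 12 mod 37 = 9^2 * 12 = 7*12 = 10
  -> s = B^a = 10

Answer: 10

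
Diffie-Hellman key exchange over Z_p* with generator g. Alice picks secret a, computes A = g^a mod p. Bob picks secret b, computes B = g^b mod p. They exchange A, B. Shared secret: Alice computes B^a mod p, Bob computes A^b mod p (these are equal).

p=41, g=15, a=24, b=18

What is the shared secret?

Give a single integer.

Answer: 16

Derivation:
A = 15^24 mod 41  (bits of 24 = 11000)
  bit 0 = 1: r = r^2 * 15 mod 41 = 1^2 * 15 = 1*15 = 15
  bit 1 = 1: r = r^2 * 15 mod 41 = 15^2 * 15 = 20*15 = 13
  bit 2 = 0: r = r^2 mod 41 = 13^2 = 5
  bit 3 = 0: r = r^2 mod 41 = 5^2 = 25
  bit 4 = 0: r = r^2 mod 41 = 25^2 = 10
  -> A = 10
B = 15^18 mod 41  (bits of 18 = 10010)
  bit 0 = 1: r = r^2 * 15 mod 41 = 1^2 * 15 = 1*15 = 15
  bit 1 = 0: r = r^2 mod 41 = 15^2 = 20
  bit 2 = 0: r = r^2 mod 41 = 20^2 = 31
  bit 3 = 1: r = r^2 * 15 mod 41 = 31^2 * 15 = 18*15 = 24
  bit 4 = 0: r = r^2 mod 41 = 24^2 = 2
  -> B = 2
s = B^a = 2^24 mod 41  (bits of 24 = 11000)
  bit 0 = 1: r = r^2 * 2 mod 41 = 1^2 * 2 = 1*2 = 2
  bit 1 = 1: r = r^2 * 2 mod 41 = 2^2 * 2 = 4*2 = 8
  bit 2 = 0: r = r^2 mod 41 = 8^2 = 23
  bit 3 = 0: r = r^2 mod 41 = 23^2 = 37
  bit 4 = 0: r = r^2 mod 41 = 37^2 = 16
  -> s = B^a = 16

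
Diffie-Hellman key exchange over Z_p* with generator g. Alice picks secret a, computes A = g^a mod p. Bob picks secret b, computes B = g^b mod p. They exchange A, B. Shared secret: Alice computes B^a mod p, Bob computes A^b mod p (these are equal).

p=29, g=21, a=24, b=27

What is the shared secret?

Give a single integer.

A = 21^24 mod 29  (bits of 24 = 11000)
  bit 0 = 1: r = r^2 * 21 mod 29 = 1^2 * 21 = 1*21 = 21
  bit 1 = 1: r = r^2 * 21 mod 29 = 21^2 * 21 = 6*21 = 10
  bit 2 = 0: r = r^2 mod 29 = 10^2 = 13
  bit 3 = 0: r = r^2 mod 29 = 13^2 = 24
  bit 4 = 0: r = r^2 mod 29 = 24^2 = 25
  -> A = 25
B = 21^27 mod 29  (bits of 27 = 11011)
  bit 0 = 1: r = r^2 * 21 mod 29 = 1^2 * 21 = 1*21 = 21
  bit 1 = 1: r = r^2 * 21 mod 29 = 21^2 * 21 = 6*21 = 10
  bit 2 = 0: r = r^2 mod 29 = 10^2 = 13
  bit 3 = 1: r = r^2 * 21 mod 29 = 13^2 * 21 = 24*21 = 11
  bit 4 = 1: r = r^2 * 21 mod 29 = 11^2 * 21 = 5*21 = 18
  -> B = 18
s = B^a = 18^24 mod 29  (bits of 24 = 11000)
  bit 0 = 1: r = r^2 * 18 mod 29 = 1^2 * 18 = 1*18 = 18
  bit 1 = 1: r = r^2 * 18 mod 29 = 18^2 * 18 = 5*18 = 3
  bit 2 = 0: r = r^2 mod 29 = 3^2 = 9
  bit 3 = 0: r = r^2 mod 29 = 9^2 = 23
  bit 4 = 0: r = r^2 mod 29 = 23^2 = 7
  -> s = B^a = 7

Answer: 7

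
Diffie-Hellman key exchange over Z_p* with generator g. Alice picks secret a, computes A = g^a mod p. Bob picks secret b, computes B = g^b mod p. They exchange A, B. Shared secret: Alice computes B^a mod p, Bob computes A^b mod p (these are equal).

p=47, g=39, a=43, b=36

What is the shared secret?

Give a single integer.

Answer: 12

Derivation:
A = 39^43 mod 47  (bits of 43 = 101011)
  bit 0 = 1: r = r^2 * 39 mod 47 = 1^2 * 39 = 1*39 = 39
  bit 1 = 0: r = r^2 mod 47 = 39^2 = 17
  bit 2 = 1: r = r^2 * 39 mod 47 = 17^2 * 39 = 7*39 = 38
  bit 3 = 0: r = r^2 mod 47 = 38^2 = 34
  bit 4 = 1: r = r^2 * 39 mod 47 = 34^2 * 39 = 28*39 = 11
  bit 5 = 1: r = r^2 * 39 mod 47 = 11^2 * 39 = 27*39 = 19
  -> A = 19
B = 39^36 mod 47  (bits of 36 = 100100)
  bit 0 = 1: r = r^2 * 39 mod 47 = 1^2 * 39 = 1*39 = 39
  bit 1 = 0: r = r^2 mod 47 = 39^2 = 17
  bit 2 = 0: r = r^2 mod 47 = 17^2 = 7
  bit 3 = 1: r = r^2 * 39 mod 47 = 7^2 * 39 = 2*39 = 31
  bit 4 = 0: r = r^2 mod 47 = 31^2 = 21
  bit 5 = 0: r = r^2 mod 47 = 21^2 = 18
  -> B = 18
s = B^a = 18^43 mod 47  (bits of 43 = 101011)
  bit 0 = 1: r = r^2 * 18 mod 47 = 1^2 * 18 = 1*18 = 18
  bit 1 = 0: r = r^2 mod 47 = 18^2 = 42
  bit 2 = 1: r = r^2 * 18 mod 47 = 42^2 * 18 = 25*18 = 27
  bit 3 = 0: r = r^2 mod 47 = 27^2 = 24
  bit 4 = 1: r = r^2 * 18 mod 47 = 24^2 * 18 = 12*18 = 28
  bit 5 = 1: r = r^2 * 18 mod 47 = 28^2 * 18 = 32*18 = 12
  -> s = B^a = 12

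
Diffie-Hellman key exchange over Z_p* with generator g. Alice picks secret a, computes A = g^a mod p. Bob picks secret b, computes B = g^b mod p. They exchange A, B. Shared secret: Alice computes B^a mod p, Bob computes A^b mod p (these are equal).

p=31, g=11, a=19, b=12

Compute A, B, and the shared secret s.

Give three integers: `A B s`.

A = 11^19 mod 31  (bits of 19 = 10011)
  bit 0 = 1: r = r^2 * 11 mod 31 = 1^2 * 11 = 1*11 = 11
  bit 1 = 0: r = r^2 mod 31 = 11^2 = 28
  bit 2 = 0: r = r^2 mod 31 = 28^2 = 9
  bit 3 = 1: r = r^2 * 11 mod 31 = 9^2 * 11 = 19*11 = 23
  bit 4 = 1: r = r^2 * 11 mod 31 = 23^2 * 11 = 2*11 = 22
  -> A = 22
B = 11^12 mod 31  (bits of 12 = 1100)
  bit 0 = 1: r = r^2 * 11 mod 31 = 1^2 * 11 = 1*11 = 11
  bit 1 = 1: r = r^2 * 11 mod 31 = 11^2 * 11 = 28*11 = 29
  bit 2 = 0: r = r^2 mod 31 = 29^2 = 4
  bit 3 = 0: r = r^2 mod 31 = 4^2 = 16
  -> B = 16
s = B^a = 16^19 mod 31  (bits of 19 = 10011)
  bit 0 = 1: r = r^2 * 16 mod 31 = 1^2 * 16 = 1*16 = 16
  bit 1 = 0: r = r^2 mod 31 = 16^2 = 8
  bit 2 = 0: r = r^2 mod 31 = 8^2 = 2
  bit 3 = 1: r = r^2 * 16 mod 31 = 2^2 * 16 = 4*16 = 2
  bit 4 = 1: r = r^2 * 16 mod 31 = 2^2 * 16 = 4*16 = 2
  -> s = B^a = 2

Answer: 22 16 2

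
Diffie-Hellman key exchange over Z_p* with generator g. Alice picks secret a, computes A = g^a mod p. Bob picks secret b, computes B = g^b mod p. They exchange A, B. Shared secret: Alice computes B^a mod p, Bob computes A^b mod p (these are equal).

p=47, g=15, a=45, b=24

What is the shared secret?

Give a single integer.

Answer: 25

Derivation:
A = 15^45 mod 47  (bits of 45 = 101101)
  bit 0 = 1: r = r^2 * 15 mod 47 = 1^2 * 15 = 1*15 = 15
  bit 1 = 0: r = r^2 mod 47 = 15^2 = 37
  bit 2 = 1: r = r^2 * 15 mod 47 = 37^2 * 15 = 6*15 = 43
  bit 3 = 1: r = r^2 * 15 mod 47 = 43^2 * 15 = 16*15 = 5
  bit 4 = 0: r = r^2 mod 47 = 5^2 = 25
  bit 5 = 1: r = r^2 * 15 mod 47 = 25^2 * 15 = 14*15 = 22
  -> A = 22
B = 15^24 mod 47  (bits of 24 = 11000)
  bit 0 = 1: r = r^2 * 15 mod 47 = 1^2 * 15 = 1*15 = 15
  bit 1 = 1: r = r^2 * 15 mod 47 = 15^2 * 15 = 37*15 = 38
  bit 2 = 0: r = r^2 mod 47 = 38^2 = 34
  bit 3 = 0: r = r^2 mod 47 = 34^2 = 28
  bit 4 = 0: r = r^2 mod 47 = 28^2 = 32
  -> B = 32
s = B^a = 32^45 mod 47  (bits of 45 = 101101)
  bit 0 = 1: r = r^2 * 32 mod 47 = 1^2 * 32 = 1*32 = 32
  bit 1 = 0: r = r^2 mod 47 = 32^2 = 37
  bit 2 = 1: r = r^2 * 32 mod 47 = 37^2 * 32 = 6*32 = 4
  bit 3 = 1: r = r^2 * 32 mod 47 = 4^2 * 32 = 16*32 = 42
  bit 4 = 0: r = r^2 mod 47 = 42^2 = 25
  bit 5 = 1: r = r^2 * 32 mod 47 = 25^2 * 32 = 14*32 = 25
  -> s = B^a = 25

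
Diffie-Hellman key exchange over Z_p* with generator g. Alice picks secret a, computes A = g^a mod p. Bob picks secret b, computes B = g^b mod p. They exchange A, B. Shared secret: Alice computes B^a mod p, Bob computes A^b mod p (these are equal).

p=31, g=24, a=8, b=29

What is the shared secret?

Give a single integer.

A = 24^8 mod 31  (bits of 8 = 1000)
  bit 0 = 1: r = r^2 * 24 mod 31 = 1^2 * 24 = 1*24 = 24
  bit 1 = 0: r = r^2 mod 31 = 24^2 = 18
  bit 2 = 0: r = r^2 mod 31 = 18^2 = 14
  bit 3 = 0: r = r^2 mod 31 = 14^2 = 10
  -> A = 10
B = 24^29 mod 31  (bits of 29 = 11101)
  bit 0 = 1: r = r^2 * 24 mod 31 = 1^2 * 24 = 1*24 = 24
  bit 1 = 1: r = r^2 * 24 mod 31 = 24^2 * 24 = 18*24 = 29
  bit 2 = 1: r = r^2 * 24 mod 31 = 29^2 * 24 = 4*24 = 3
  bit 3 = 0: r = r^2 mod 31 = 3^2 = 9
  bit 4 = 1: r = r^2 * 24 mod 31 = 9^2 * 24 = 19*24 = 22
  -> B = 22
s = B^a = 22^8 mod 31  (bits of 8 = 1000)
  bit 0 = 1: r = r^2 * 22 mod 31 = 1^2 * 22 = 1*22 = 22
  bit 1 = 0: r = r^2 mod 31 = 22^2 = 19
  bit 2 = 0: r = r^2 mod 31 = 19^2 = 20
  bit 3 = 0: r = r^2 mod 31 = 20^2 = 28
  -> s = B^a = 28

Answer: 28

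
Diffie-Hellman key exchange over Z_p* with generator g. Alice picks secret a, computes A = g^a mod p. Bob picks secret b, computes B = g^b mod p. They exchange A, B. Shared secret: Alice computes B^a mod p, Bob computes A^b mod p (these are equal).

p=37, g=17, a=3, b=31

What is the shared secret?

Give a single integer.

A = 17^3 mod 37  (bits of 3 = 11)
  bit 0 = 1: r = r^2 * 17 mod 37 = 1^2 * 17 = 1*17 = 17
  bit 1 = 1: r = r^2 * 17 mod 37 = 17^2 * 17 = 30*17 = 29
  -> A = 29
B = 17^31 mod 37  (bits of 31 = 11111)
  bit 0 = 1: r = r^2 * 17 mod 37 = 1^2 * 17 = 1*17 = 17
  bit 1 = 1: r = r^2 * 17 mod 37 = 17^2 * 17 = 30*17 = 29
  bit 2 = 1: r = r^2 * 17 mod 37 = 29^2 * 17 = 27*17 = 15
  bit 3 = 1: r = r^2 * 17 mod 37 = 15^2 * 17 = 3*17 = 14
  bit 4 = 1: r = r^2 * 17 mod 37 = 14^2 * 17 = 11*17 = 2
  -> B = 2
s = B^a = 2^3 mod 37  (bits of 3 = 11)
  bit 0 = 1: r = r^2 * 2 mod 37 = 1^2 * 2 = 1*2 = 2
  bit 1 = 1: r = r^2 * 2 mod 37 = 2^2 * 2 = 4*2 = 8
  -> s = B^a = 8

Answer: 8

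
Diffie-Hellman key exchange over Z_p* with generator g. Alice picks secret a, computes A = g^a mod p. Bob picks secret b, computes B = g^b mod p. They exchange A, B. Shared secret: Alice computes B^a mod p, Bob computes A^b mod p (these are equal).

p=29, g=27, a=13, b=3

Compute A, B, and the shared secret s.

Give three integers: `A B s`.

Answer: 15 21 11

Derivation:
A = 27^13 mod 29  (bits of 13 = 1101)
  bit 0 = 1: r = r^2 * 27 mod 29 = 1^2 * 27 = 1*27 = 27
  bit 1 = 1: r = r^2 * 27 mod 29 = 27^2 * 27 = 4*27 = 21
  bit 2 = 0: r = r^2 mod 29 = 21^2 = 6
  bit 3 = 1: r = r^2 * 27 mod 29 = 6^2 * 27 = 7*27 = 15
  -> A = 15
B = 27^3 mod 29  (bits of 3 = 11)
  bit 0 = 1: r = r^2 * 27 mod 29 = 1^2 * 27 = 1*27 = 27
  bit 1 = 1: r = r^2 * 27 mod 29 = 27^2 * 27 = 4*27 = 21
  -> B = 21
s = B^a = 21^13 mod 29  (bits of 13 = 1101)
  bit 0 = 1: r = r^2 * 21 mod 29 = 1^2 * 21 = 1*21 = 21
  bit 1 = 1: r = r^2 * 21 mod 29 = 21^2 * 21 = 6*21 = 10
  bit 2 = 0: r = r^2 mod 29 = 10^2 = 13
  bit 3 = 1: r = r^2 * 21 mod 29 = 13^2 * 21 = 24*21 = 11
  -> s = B^a = 11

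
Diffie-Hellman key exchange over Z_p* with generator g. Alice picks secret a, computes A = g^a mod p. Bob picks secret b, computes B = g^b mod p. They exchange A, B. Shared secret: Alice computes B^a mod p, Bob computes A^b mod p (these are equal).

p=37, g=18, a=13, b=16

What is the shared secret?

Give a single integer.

Answer: 34

Derivation:
A = 18^13 mod 37  (bits of 13 = 1101)
  bit 0 = 1: r = r^2 * 18 mod 37 = 1^2 * 18 = 1*18 = 18
  bit 1 = 1: r = r^2 * 18 mod 37 = 18^2 * 18 = 28*18 = 23
  bit 2 = 0: r = r^2 mod 37 = 23^2 = 11
  bit 3 = 1: r = r^2 * 18 mod 37 = 11^2 * 18 = 10*18 = 32
  -> A = 32
B = 18^16 mod 37  (bits of 16 = 10000)
  bit 0 = 1: r = r^2 * 18 mod 37 = 1^2 * 18 = 1*18 = 18
  bit 1 = 0: r = r^2 mod 37 = 18^2 = 28
  bit 2 = 0: r = r^2 mod 37 = 28^2 = 7
  bit 3 = 0: r = r^2 mod 37 = 7^2 = 12
  bit 4 = 0: r = r^2 mod 37 = 12^2 = 33
  -> B = 33
s = B^a = 33^13 mod 37  (bits of 13 = 1101)
  bit 0 = 1: r = r^2 * 33 mod 37 = 1^2 * 33 = 1*33 = 33
  bit 1 = 1: r = r^2 * 33 mod 37 = 33^2 * 33 = 16*33 = 10
  bit 2 = 0: r = r^2 mod 37 = 10^2 = 26
  bit 3 = 1: r = r^2 * 33 mod 37 = 26^2 * 33 = 10*33 = 34
  -> s = B^a = 34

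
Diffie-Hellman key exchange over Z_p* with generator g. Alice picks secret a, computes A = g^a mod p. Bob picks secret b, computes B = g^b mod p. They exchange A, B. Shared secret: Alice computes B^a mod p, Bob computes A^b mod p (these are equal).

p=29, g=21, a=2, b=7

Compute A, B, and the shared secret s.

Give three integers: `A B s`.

A = 21^2 mod 29  (bits of 2 = 10)
  bit 0 = 1: r = r^2 * 21 mod 29 = 1^2 * 21 = 1*21 = 21
  bit 1 = 0: r = r^2 mod 29 = 21^2 = 6
  -> A = 6
B = 21^7 mod 29  (bits of 7 = 111)
  bit 0 = 1: r = r^2 * 21 mod 29 = 1^2 * 21 = 1*21 = 21
  bit 1 = 1: r = r^2 * 21 mod 29 = 21^2 * 21 = 6*21 = 10
  bit 2 = 1: r = r^2 * 21 mod 29 = 10^2 * 21 = 13*21 = 12
  -> B = 12
s = B^a = 12^2 mod 29  (bits of 2 = 10)
  bit 0 = 1: r = r^2 * 12 mod 29 = 1^2 * 12 = 1*12 = 12
  bit 1 = 0: r = r^2 mod 29 = 12^2 = 28
  -> s = B^a = 28

Answer: 6 12 28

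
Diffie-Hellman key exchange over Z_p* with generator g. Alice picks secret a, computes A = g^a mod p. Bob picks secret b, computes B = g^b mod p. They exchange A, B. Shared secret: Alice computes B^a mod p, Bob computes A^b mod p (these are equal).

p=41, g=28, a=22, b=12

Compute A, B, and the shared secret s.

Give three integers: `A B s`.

A = 28^22 mod 41  (bits of 22 = 10110)
  bit 0 = 1: r = r^2 * 28 mod 41 = 1^2 * 28 = 1*28 = 28
  bit 1 = 0: r = r^2 mod 41 = 28^2 = 5
  bit 2 = 1: r = r^2 * 28 mod 41 = 5^2 * 28 = 25*28 = 3
  bit 3 = 1: r = r^2 * 28 mod 41 = 3^2 * 28 = 9*28 = 6
  bit 4 = 0: r = r^2 mod 41 = 6^2 = 36
  -> A = 36
B = 28^12 mod 41  (bits of 12 = 1100)
  bit 0 = 1: r = r^2 * 28 mod 41 = 1^2 * 28 = 1*28 = 28
  bit 1 = 1: r = r^2 * 28 mod 41 = 28^2 * 28 = 5*28 = 17
  bit 2 = 0: r = r^2 mod 41 = 17^2 = 2
  bit 3 = 0: r = r^2 mod 41 = 2^2 = 4
  -> B = 4
s = B^a = 4^22 mod 41  (bits of 22 = 10110)
  bit 0 = 1: r = r^2 * 4 mod 41 = 1^2 * 4 = 1*4 = 4
  bit 1 = 0: r = r^2 mod 41 = 4^2 = 16
  bit 2 = 1: r = r^2 * 4 mod 41 = 16^2 * 4 = 10*4 = 40
  bit 3 = 1: r = r^2 * 4 mod 41 = 40^2 * 4 = 1*4 = 4
  bit 4 = 0: r = r^2 mod 41 = 4^2 = 16
  -> s = B^a = 16

Answer: 36 4 16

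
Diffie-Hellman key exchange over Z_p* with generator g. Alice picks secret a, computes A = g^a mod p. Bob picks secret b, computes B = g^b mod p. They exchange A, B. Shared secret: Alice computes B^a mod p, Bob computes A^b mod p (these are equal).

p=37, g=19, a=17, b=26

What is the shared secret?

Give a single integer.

A = 19^17 mod 37  (bits of 17 = 10001)
  bit 0 = 1: r = r^2 * 19 mod 37 = 1^2 * 19 = 1*19 = 19
  bit 1 = 0: r = r^2 mod 37 = 19^2 = 28
  bit 2 = 0: r = r^2 mod 37 = 28^2 = 7
  bit 3 = 0: r = r^2 mod 37 = 7^2 = 12
  bit 4 = 1: r = r^2 * 19 mod 37 = 12^2 * 19 = 33*19 = 35
  -> A = 35
B = 19^26 mod 37  (bits of 26 = 11010)
  bit 0 = 1: r = r^2 * 19 mod 37 = 1^2 * 19 = 1*19 = 19
  bit 1 = 1: r = r^2 * 19 mod 37 = 19^2 * 19 = 28*19 = 14
  bit 2 = 0: r = r^2 mod 37 = 14^2 = 11
  bit 3 = 1: r = r^2 * 19 mod 37 = 11^2 * 19 = 10*19 = 5
  bit 4 = 0: r = r^2 mod 37 = 5^2 = 25
  -> B = 25
s = B^a = 25^17 mod 37  (bits of 17 = 10001)
  bit 0 = 1: r = r^2 * 25 mod 37 = 1^2 * 25 = 1*25 = 25
  bit 1 = 0: r = r^2 mod 37 = 25^2 = 33
  bit 2 = 0: r = r^2 mod 37 = 33^2 = 16
  bit 3 = 0: r = r^2 mod 37 = 16^2 = 34
  bit 4 = 1: r = r^2 * 25 mod 37 = 34^2 * 25 = 9*25 = 3
  -> s = B^a = 3

Answer: 3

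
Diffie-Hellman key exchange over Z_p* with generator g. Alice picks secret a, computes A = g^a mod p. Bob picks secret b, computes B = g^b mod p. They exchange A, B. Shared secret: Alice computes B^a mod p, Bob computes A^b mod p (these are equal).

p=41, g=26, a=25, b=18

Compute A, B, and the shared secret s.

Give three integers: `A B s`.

Answer: 14 2 32

Derivation:
A = 26^25 mod 41  (bits of 25 = 11001)
  bit 0 = 1: r = r^2 * 26 mod 41 = 1^2 * 26 = 1*26 = 26
  bit 1 = 1: r = r^2 * 26 mod 41 = 26^2 * 26 = 20*26 = 28
  bit 2 = 0: r = r^2 mod 41 = 28^2 = 5
  bit 3 = 0: r = r^2 mod 41 = 5^2 = 25
  bit 4 = 1: r = r^2 * 26 mod 41 = 25^2 * 26 = 10*26 = 14
  -> A = 14
B = 26^18 mod 41  (bits of 18 = 10010)
  bit 0 = 1: r = r^2 * 26 mod 41 = 1^2 * 26 = 1*26 = 26
  bit 1 = 0: r = r^2 mod 41 = 26^2 = 20
  bit 2 = 0: r = r^2 mod 41 = 20^2 = 31
  bit 3 = 1: r = r^2 * 26 mod 41 = 31^2 * 26 = 18*26 = 17
  bit 4 = 0: r = r^2 mod 41 = 17^2 = 2
  -> B = 2
s = B^a = 2^25 mod 41  (bits of 25 = 11001)
  bit 0 = 1: r = r^2 * 2 mod 41 = 1^2 * 2 = 1*2 = 2
  bit 1 = 1: r = r^2 * 2 mod 41 = 2^2 * 2 = 4*2 = 8
  bit 2 = 0: r = r^2 mod 41 = 8^2 = 23
  bit 3 = 0: r = r^2 mod 41 = 23^2 = 37
  bit 4 = 1: r = r^2 * 2 mod 41 = 37^2 * 2 = 16*2 = 32
  -> s = B^a = 32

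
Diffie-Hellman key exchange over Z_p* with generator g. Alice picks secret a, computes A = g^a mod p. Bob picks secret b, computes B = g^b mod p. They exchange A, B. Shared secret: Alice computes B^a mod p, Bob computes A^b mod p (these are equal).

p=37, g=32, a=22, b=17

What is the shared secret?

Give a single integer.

Answer: 28

Derivation:
A = 32^22 mod 37  (bits of 22 = 10110)
  bit 0 = 1: r = r^2 * 32 mod 37 = 1^2 * 32 = 1*32 = 32
  bit 1 = 0: r = r^2 mod 37 = 32^2 = 25
  bit 2 = 1: r = r^2 * 32 mod 37 = 25^2 * 32 = 33*32 = 20
  bit 3 = 1: r = r^2 * 32 mod 37 = 20^2 * 32 = 30*32 = 35
  bit 4 = 0: r = r^2 mod 37 = 35^2 = 4
  -> A = 4
B = 32^17 mod 37  (bits of 17 = 10001)
  bit 0 = 1: r = r^2 * 32 mod 37 = 1^2 * 32 = 1*32 = 32
  bit 1 = 0: r = r^2 mod 37 = 32^2 = 25
  bit 2 = 0: r = r^2 mod 37 = 25^2 = 33
  bit 3 = 0: r = r^2 mod 37 = 33^2 = 16
  bit 4 = 1: r = r^2 * 32 mod 37 = 16^2 * 32 = 34*32 = 15
  -> B = 15
s = B^a = 15^22 mod 37  (bits of 22 = 10110)
  bit 0 = 1: r = r^2 * 15 mod 37 = 1^2 * 15 = 1*15 = 15
  bit 1 = 0: r = r^2 mod 37 = 15^2 = 3
  bit 2 = 1: r = r^2 * 15 mod 37 = 3^2 * 15 = 9*15 = 24
  bit 3 = 1: r = r^2 * 15 mod 37 = 24^2 * 15 = 21*15 = 19
  bit 4 = 0: r = r^2 mod 37 = 19^2 = 28
  -> s = B^a = 28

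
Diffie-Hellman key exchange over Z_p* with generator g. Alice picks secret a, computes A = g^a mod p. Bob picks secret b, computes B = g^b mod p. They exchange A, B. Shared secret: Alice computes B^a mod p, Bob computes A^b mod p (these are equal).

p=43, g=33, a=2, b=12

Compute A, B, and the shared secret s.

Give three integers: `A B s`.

A = 33^2 mod 43  (bits of 2 = 10)
  bit 0 = 1: r = r^2 * 33 mod 43 = 1^2 * 33 = 1*33 = 33
  bit 1 = 0: r = r^2 mod 43 = 33^2 = 14
  -> A = 14
B = 33^12 mod 43  (bits of 12 = 1100)
  bit 0 = 1: r = r^2 * 33 mod 43 = 1^2 * 33 = 1*33 = 33
  bit 1 = 1: r = r^2 * 33 mod 43 = 33^2 * 33 = 14*33 = 32
  bit 2 = 0: r = r^2 mod 43 = 32^2 = 35
  bit 3 = 0: r = r^2 mod 43 = 35^2 = 21
  -> B = 21
s = B^a = 21^2 mod 43  (bits of 2 = 10)
  bit 0 = 1: r = r^2 * 21 mod 43 = 1^2 * 21 = 1*21 = 21
  bit 1 = 0: r = r^2 mod 43 = 21^2 = 11
  -> s = B^a = 11

Answer: 14 21 11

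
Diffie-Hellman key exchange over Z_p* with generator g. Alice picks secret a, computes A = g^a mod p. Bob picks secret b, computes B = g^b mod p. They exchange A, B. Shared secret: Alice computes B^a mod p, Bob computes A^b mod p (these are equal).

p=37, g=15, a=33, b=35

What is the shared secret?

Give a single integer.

A = 15^33 mod 37  (bits of 33 = 100001)
  bit 0 = 1: r = r^2 * 15 mod 37 = 1^2 * 15 = 1*15 = 15
  bit 1 = 0: r = r^2 mod 37 = 15^2 = 3
  bit 2 = 0: r = r^2 mod 37 = 3^2 = 9
  bit 3 = 0: r = r^2 mod 37 = 9^2 = 7
  bit 4 = 0: r = r^2 mod 37 = 7^2 = 12
  bit 5 = 1: r = r^2 * 15 mod 37 = 12^2 * 15 = 33*15 = 14
  -> A = 14
B = 15^35 mod 37  (bits of 35 = 100011)
  bit 0 = 1: r = r^2 * 15 mod 37 = 1^2 * 15 = 1*15 = 15
  bit 1 = 0: r = r^2 mod 37 = 15^2 = 3
  bit 2 = 0: r = r^2 mod 37 = 3^2 = 9
  bit 3 = 0: r = r^2 mod 37 = 9^2 = 7
  bit 4 = 1: r = r^2 * 15 mod 37 = 7^2 * 15 = 12*15 = 32
  bit 5 = 1: r = r^2 * 15 mod 37 = 32^2 * 15 = 25*15 = 5
  -> B = 5
s = B^a = 5^33 mod 37  (bits of 33 = 100001)
  bit 0 = 1: r = r^2 * 5 mod 37 = 1^2 * 5 = 1*5 = 5
  bit 1 = 0: r = r^2 mod 37 = 5^2 = 25
  bit 2 = 0: r = r^2 mod 37 = 25^2 = 33
  bit 3 = 0: r = r^2 mod 37 = 33^2 = 16
  bit 4 = 0: r = r^2 mod 37 = 16^2 = 34
  bit 5 = 1: r = r^2 * 5 mod 37 = 34^2 * 5 = 9*5 = 8
  -> s = B^a = 8

Answer: 8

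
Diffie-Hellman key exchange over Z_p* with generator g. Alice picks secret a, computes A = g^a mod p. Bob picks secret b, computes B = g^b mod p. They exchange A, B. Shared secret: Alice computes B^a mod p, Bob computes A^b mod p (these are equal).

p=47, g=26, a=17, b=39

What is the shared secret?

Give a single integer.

Answer: 19

Derivation:
A = 26^17 mod 47  (bits of 17 = 10001)
  bit 0 = 1: r = r^2 * 26 mod 47 = 1^2 * 26 = 1*26 = 26
  bit 1 = 0: r = r^2 mod 47 = 26^2 = 18
  bit 2 = 0: r = r^2 mod 47 = 18^2 = 42
  bit 3 = 0: r = r^2 mod 47 = 42^2 = 25
  bit 4 = 1: r = r^2 * 26 mod 47 = 25^2 * 26 = 14*26 = 35
  -> A = 35
B = 26^39 mod 47  (bits of 39 = 100111)
  bit 0 = 1: r = r^2 * 26 mod 47 = 1^2 * 26 = 1*26 = 26
  bit 1 = 0: r = r^2 mod 47 = 26^2 = 18
  bit 2 = 0: r = r^2 mod 47 = 18^2 = 42
  bit 3 = 1: r = r^2 * 26 mod 47 = 42^2 * 26 = 25*26 = 39
  bit 4 = 1: r = r^2 * 26 mod 47 = 39^2 * 26 = 17*26 = 19
  bit 5 = 1: r = r^2 * 26 mod 47 = 19^2 * 26 = 32*26 = 33
  -> B = 33
s = B^a = 33^17 mod 47  (bits of 17 = 10001)
  bit 0 = 1: r = r^2 * 33 mod 47 = 1^2 * 33 = 1*33 = 33
  bit 1 = 0: r = r^2 mod 47 = 33^2 = 8
  bit 2 = 0: r = r^2 mod 47 = 8^2 = 17
  bit 3 = 0: r = r^2 mod 47 = 17^2 = 7
  bit 4 = 1: r = r^2 * 33 mod 47 = 7^2 * 33 = 2*33 = 19
  -> s = B^a = 19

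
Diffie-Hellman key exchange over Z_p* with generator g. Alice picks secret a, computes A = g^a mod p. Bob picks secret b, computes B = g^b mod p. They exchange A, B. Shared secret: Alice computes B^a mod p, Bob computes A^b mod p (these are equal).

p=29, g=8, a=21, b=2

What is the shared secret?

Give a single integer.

A = 8^21 mod 29  (bits of 21 = 10101)
  bit 0 = 1: r = r^2 * 8 mod 29 = 1^2 * 8 = 1*8 = 8
  bit 1 = 0: r = r^2 mod 29 = 8^2 = 6
  bit 2 = 1: r = r^2 * 8 mod 29 = 6^2 * 8 = 7*8 = 27
  bit 3 = 0: r = r^2 mod 29 = 27^2 = 4
  bit 4 = 1: r = r^2 * 8 mod 29 = 4^2 * 8 = 16*8 = 12
  -> A = 12
B = 8^2 mod 29  (bits of 2 = 10)
  bit 0 = 1: r = r^2 * 8 mod 29 = 1^2 * 8 = 1*8 = 8
  bit 1 = 0: r = r^2 mod 29 = 8^2 = 6
  -> B = 6
s = B^a = 6^21 mod 29  (bits of 21 = 10101)
  bit 0 = 1: r = r^2 * 6 mod 29 = 1^2 * 6 = 1*6 = 6
  bit 1 = 0: r = r^2 mod 29 = 6^2 = 7
  bit 2 = 1: r = r^2 * 6 mod 29 = 7^2 * 6 = 20*6 = 4
  bit 3 = 0: r = r^2 mod 29 = 4^2 = 16
  bit 4 = 1: r = r^2 * 6 mod 29 = 16^2 * 6 = 24*6 = 28
  -> s = B^a = 28

Answer: 28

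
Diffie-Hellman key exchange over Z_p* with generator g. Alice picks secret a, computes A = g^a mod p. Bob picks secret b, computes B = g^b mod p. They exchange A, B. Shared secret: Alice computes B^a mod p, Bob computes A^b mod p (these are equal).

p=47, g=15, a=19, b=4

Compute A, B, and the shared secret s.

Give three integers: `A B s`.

Answer: 39 6 7

Derivation:
A = 15^19 mod 47  (bits of 19 = 10011)
  bit 0 = 1: r = r^2 * 15 mod 47 = 1^2 * 15 = 1*15 = 15
  bit 1 = 0: r = r^2 mod 47 = 15^2 = 37
  bit 2 = 0: r = r^2 mod 47 = 37^2 = 6
  bit 3 = 1: r = r^2 * 15 mod 47 = 6^2 * 15 = 36*15 = 23
  bit 4 = 1: r = r^2 * 15 mod 47 = 23^2 * 15 = 12*15 = 39
  -> A = 39
B = 15^4 mod 47  (bits of 4 = 100)
  bit 0 = 1: r = r^2 * 15 mod 47 = 1^2 * 15 = 1*15 = 15
  bit 1 = 0: r = r^2 mod 47 = 15^2 = 37
  bit 2 = 0: r = r^2 mod 47 = 37^2 = 6
  -> B = 6
s = B^a = 6^19 mod 47  (bits of 19 = 10011)
  bit 0 = 1: r = r^2 * 6 mod 47 = 1^2 * 6 = 1*6 = 6
  bit 1 = 0: r = r^2 mod 47 = 6^2 = 36
  bit 2 = 0: r = r^2 mod 47 = 36^2 = 27
  bit 3 = 1: r = r^2 * 6 mod 47 = 27^2 * 6 = 24*6 = 3
  bit 4 = 1: r = r^2 * 6 mod 47 = 3^2 * 6 = 9*6 = 7
  -> s = B^a = 7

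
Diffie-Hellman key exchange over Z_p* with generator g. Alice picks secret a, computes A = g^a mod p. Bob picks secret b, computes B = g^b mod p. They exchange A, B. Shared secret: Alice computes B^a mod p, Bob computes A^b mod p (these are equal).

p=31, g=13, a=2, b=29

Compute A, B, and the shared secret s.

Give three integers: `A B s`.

A = 13^2 mod 31  (bits of 2 = 10)
  bit 0 = 1: r = r^2 * 13 mod 31 = 1^2 * 13 = 1*13 = 13
  bit 1 = 0: r = r^2 mod 31 = 13^2 = 14
  -> A = 14
B = 13^29 mod 31  (bits of 29 = 11101)
  bit 0 = 1: r = r^2 * 13 mod 31 = 1^2 * 13 = 1*13 = 13
  bit 1 = 1: r = r^2 * 13 mod 31 = 13^2 * 13 = 14*13 = 27
  bit 2 = 1: r = r^2 * 13 mod 31 = 27^2 * 13 = 16*13 = 22
  bit 3 = 0: r = r^2 mod 31 = 22^2 = 19
  bit 4 = 1: r = r^2 * 13 mod 31 = 19^2 * 13 = 20*13 = 12
  -> B = 12
s = B^a = 12^2 mod 31  (bits of 2 = 10)
  bit 0 = 1: r = r^2 * 12 mod 31 = 1^2 * 12 = 1*12 = 12
  bit 1 = 0: r = r^2 mod 31 = 12^2 = 20
  -> s = B^a = 20

Answer: 14 12 20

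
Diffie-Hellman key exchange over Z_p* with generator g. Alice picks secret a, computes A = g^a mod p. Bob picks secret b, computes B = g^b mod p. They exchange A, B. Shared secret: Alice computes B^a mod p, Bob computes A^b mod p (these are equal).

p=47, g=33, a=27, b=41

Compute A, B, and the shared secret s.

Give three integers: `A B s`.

Answer: 30 31 29

Derivation:
A = 33^27 mod 47  (bits of 27 = 11011)
  bit 0 = 1: r = r^2 * 33 mod 47 = 1^2 * 33 = 1*33 = 33
  bit 1 = 1: r = r^2 * 33 mod 47 = 33^2 * 33 = 8*33 = 29
  bit 2 = 0: r = r^2 mod 47 = 29^2 = 42
  bit 3 = 1: r = r^2 * 33 mod 47 = 42^2 * 33 = 25*33 = 26
  bit 4 = 1: r = r^2 * 33 mod 47 = 26^2 * 33 = 18*33 = 30
  -> A = 30
B = 33^41 mod 47  (bits of 41 = 101001)
  bit 0 = 1: r = r^2 * 33 mod 47 = 1^2 * 33 = 1*33 = 33
  bit 1 = 0: r = r^2 mod 47 = 33^2 = 8
  bit 2 = 1: r = r^2 * 33 mod 47 = 8^2 * 33 = 17*33 = 44
  bit 3 = 0: r = r^2 mod 47 = 44^2 = 9
  bit 4 = 0: r = r^2 mod 47 = 9^2 = 34
  bit 5 = 1: r = r^2 * 33 mod 47 = 34^2 * 33 = 28*33 = 31
  -> B = 31
s = B^a = 31^27 mod 47  (bits of 27 = 11011)
  bit 0 = 1: r = r^2 * 31 mod 47 = 1^2 * 31 = 1*31 = 31
  bit 1 = 1: r = r^2 * 31 mod 47 = 31^2 * 31 = 21*31 = 40
  bit 2 = 0: r = r^2 mod 47 = 40^2 = 2
  bit 3 = 1: r = r^2 * 31 mod 47 = 2^2 * 31 = 4*31 = 30
  bit 4 = 1: r = r^2 * 31 mod 47 = 30^2 * 31 = 7*31 = 29
  -> s = B^a = 29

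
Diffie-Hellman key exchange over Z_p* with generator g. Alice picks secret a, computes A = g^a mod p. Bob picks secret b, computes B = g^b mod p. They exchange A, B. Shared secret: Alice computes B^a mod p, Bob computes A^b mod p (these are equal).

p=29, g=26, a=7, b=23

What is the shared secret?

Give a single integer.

Answer: 12

Derivation:
A = 26^7 mod 29  (bits of 7 = 111)
  bit 0 = 1: r = r^2 * 26 mod 29 = 1^2 * 26 = 1*26 = 26
  bit 1 = 1: r = r^2 * 26 mod 29 = 26^2 * 26 = 9*26 = 2
  bit 2 = 1: r = r^2 * 26 mod 29 = 2^2 * 26 = 4*26 = 17
  -> A = 17
B = 26^23 mod 29  (bits of 23 = 10111)
  bit 0 = 1: r = r^2 * 26 mod 29 = 1^2 * 26 = 1*26 = 26
  bit 1 = 0: r = r^2 mod 29 = 26^2 = 9
  bit 2 = 1: r = r^2 * 26 mod 29 = 9^2 * 26 = 23*26 = 18
  bit 3 = 1: r = r^2 * 26 mod 29 = 18^2 * 26 = 5*26 = 14
  bit 4 = 1: r = r^2 * 26 mod 29 = 14^2 * 26 = 22*26 = 21
  -> B = 21
s = B^a = 21^7 mod 29  (bits of 7 = 111)
  bit 0 = 1: r = r^2 * 21 mod 29 = 1^2 * 21 = 1*21 = 21
  bit 1 = 1: r = r^2 * 21 mod 29 = 21^2 * 21 = 6*21 = 10
  bit 2 = 1: r = r^2 * 21 mod 29 = 10^2 * 21 = 13*21 = 12
  -> s = B^a = 12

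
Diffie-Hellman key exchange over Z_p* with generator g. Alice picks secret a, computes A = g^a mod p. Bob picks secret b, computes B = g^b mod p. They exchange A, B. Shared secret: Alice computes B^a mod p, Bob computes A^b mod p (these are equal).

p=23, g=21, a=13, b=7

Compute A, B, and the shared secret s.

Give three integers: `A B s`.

Answer: 19 10 15

Derivation:
A = 21^13 mod 23  (bits of 13 = 1101)
  bit 0 = 1: r = r^2 * 21 mod 23 = 1^2 * 21 = 1*21 = 21
  bit 1 = 1: r = r^2 * 21 mod 23 = 21^2 * 21 = 4*21 = 15
  bit 2 = 0: r = r^2 mod 23 = 15^2 = 18
  bit 3 = 1: r = r^2 * 21 mod 23 = 18^2 * 21 = 2*21 = 19
  -> A = 19
B = 21^7 mod 23  (bits of 7 = 111)
  bit 0 = 1: r = r^2 * 21 mod 23 = 1^2 * 21 = 1*21 = 21
  bit 1 = 1: r = r^2 * 21 mod 23 = 21^2 * 21 = 4*21 = 15
  bit 2 = 1: r = r^2 * 21 mod 23 = 15^2 * 21 = 18*21 = 10
  -> B = 10
s = B^a = 10^13 mod 23  (bits of 13 = 1101)
  bit 0 = 1: r = r^2 * 10 mod 23 = 1^2 * 10 = 1*10 = 10
  bit 1 = 1: r = r^2 * 10 mod 23 = 10^2 * 10 = 8*10 = 11
  bit 2 = 0: r = r^2 mod 23 = 11^2 = 6
  bit 3 = 1: r = r^2 * 10 mod 23 = 6^2 * 10 = 13*10 = 15
  -> s = B^a = 15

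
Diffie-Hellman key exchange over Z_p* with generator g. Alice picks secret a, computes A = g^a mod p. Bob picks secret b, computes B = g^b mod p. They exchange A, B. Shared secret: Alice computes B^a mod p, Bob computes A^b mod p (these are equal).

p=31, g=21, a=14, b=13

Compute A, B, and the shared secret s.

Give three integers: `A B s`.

Answer: 28 22 7

Derivation:
A = 21^14 mod 31  (bits of 14 = 1110)
  bit 0 = 1: r = r^2 * 21 mod 31 = 1^2 * 21 = 1*21 = 21
  bit 1 = 1: r = r^2 * 21 mod 31 = 21^2 * 21 = 7*21 = 23
  bit 2 = 1: r = r^2 * 21 mod 31 = 23^2 * 21 = 2*21 = 11
  bit 3 = 0: r = r^2 mod 31 = 11^2 = 28
  -> A = 28
B = 21^13 mod 31  (bits of 13 = 1101)
  bit 0 = 1: r = r^2 * 21 mod 31 = 1^2 * 21 = 1*21 = 21
  bit 1 = 1: r = r^2 * 21 mod 31 = 21^2 * 21 = 7*21 = 23
  bit 2 = 0: r = r^2 mod 31 = 23^2 = 2
  bit 3 = 1: r = r^2 * 21 mod 31 = 2^2 * 21 = 4*21 = 22
  -> B = 22
s = B^a = 22^14 mod 31  (bits of 14 = 1110)
  bit 0 = 1: r = r^2 * 22 mod 31 = 1^2 * 22 = 1*22 = 22
  bit 1 = 1: r = r^2 * 22 mod 31 = 22^2 * 22 = 19*22 = 15
  bit 2 = 1: r = r^2 * 22 mod 31 = 15^2 * 22 = 8*22 = 21
  bit 3 = 0: r = r^2 mod 31 = 21^2 = 7
  -> s = B^a = 7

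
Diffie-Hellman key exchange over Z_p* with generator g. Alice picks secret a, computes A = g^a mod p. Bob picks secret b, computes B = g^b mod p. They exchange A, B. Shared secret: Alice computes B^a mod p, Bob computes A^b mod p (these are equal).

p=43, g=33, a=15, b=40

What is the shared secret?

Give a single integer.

A = 33^15 mod 43  (bits of 15 = 1111)
  bit 0 = 1: r = r^2 * 33 mod 43 = 1^2 * 33 = 1*33 = 33
  bit 1 = 1: r = r^2 * 33 mod 43 = 33^2 * 33 = 14*33 = 32
  bit 2 = 1: r = r^2 * 33 mod 43 = 32^2 * 33 = 35*33 = 37
  bit 3 = 1: r = r^2 * 33 mod 43 = 37^2 * 33 = 36*33 = 27
  -> A = 27
B = 33^40 mod 43  (bits of 40 = 101000)
  bit 0 = 1: r = r^2 * 33 mod 43 = 1^2 * 33 = 1*33 = 33
  bit 1 = 0: r = r^2 mod 43 = 33^2 = 14
  bit 2 = 1: r = r^2 * 33 mod 43 = 14^2 * 33 = 24*33 = 18
  bit 3 = 0: r = r^2 mod 43 = 18^2 = 23
  bit 4 = 0: r = r^2 mod 43 = 23^2 = 13
  bit 5 = 0: r = r^2 mod 43 = 13^2 = 40
  -> B = 40
s = B^a = 40^15 mod 43  (bits of 15 = 1111)
  bit 0 = 1: r = r^2 * 40 mod 43 = 1^2 * 40 = 1*40 = 40
  bit 1 = 1: r = r^2 * 40 mod 43 = 40^2 * 40 = 9*40 = 16
  bit 2 = 1: r = r^2 * 40 mod 43 = 16^2 * 40 = 41*40 = 6
  bit 3 = 1: r = r^2 * 40 mod 43 = 6^2 * 40 = 36*40 = 21
  -> s = B^a = 21

Answer: 21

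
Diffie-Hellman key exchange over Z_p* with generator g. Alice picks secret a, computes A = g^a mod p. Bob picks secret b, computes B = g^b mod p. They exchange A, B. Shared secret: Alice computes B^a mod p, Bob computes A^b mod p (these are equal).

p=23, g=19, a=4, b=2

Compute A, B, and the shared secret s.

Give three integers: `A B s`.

Answer: 3 16 9

Derivation:
A = 19^4 mod 23  (bits of 4 = 100)
  bit 0 = 1: r = r^2 * 19 mod 23 = 1^2 * 19 = 1*19 = 19
  bit 1 = 0: r = r^2 mod 23 = 19^2 = 16
  bit 2 = 0: r = r^2 mod 23 = 16^2 = 3
  -> A = 3
B = 19^2 mod 23  (bits of 2 = 10)
  bit 0 = 1: r = r^2 * 19 mod 23 = 1^2 * 19 = 1*19 = 19
  bit 1 = 0: r = r^2 mod 23 = 19^2 = 16
  -> B = 16
s = B^a = 16^4 mod 23  (bits of 4 = 100)
  bit 0 = 1: r = r^2 * 16 mod 23 = 1^2 * 16 = 1*16 = 16
  bit 1 = 0: r = r^2 mod 23 = 16^2 = 3
  bit 2 = 0: r = r^2 mod 23 = 3^2 = 9
  -> s = B^a = 9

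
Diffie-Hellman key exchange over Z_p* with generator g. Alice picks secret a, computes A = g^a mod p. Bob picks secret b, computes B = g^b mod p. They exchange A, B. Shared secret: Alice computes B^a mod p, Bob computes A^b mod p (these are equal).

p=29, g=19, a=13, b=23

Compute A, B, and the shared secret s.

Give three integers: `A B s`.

Answer: 3 18 8

Derivation:
A = 19^13 mod 29  (bits of 13 = 1101)
  bit 0 = 1: r = r^2 * 19 mod 29 = 1^2 * 19 = 1*19 = 19
  bit 1 = 1: r = r^2 * 19 mod 29 = 19^2 * 19 = 13*19 = 15
  bit 2 = 0: r = r^2 mod 29 = 15^2 = 22
  bit 3 = 1: r = r^2 * 19 mod 29 = 22^2 * 19 = 20*19 = 3
  -> A = 3
B = 19^23 mod 29  (bits of 23 = 10111)
  bit 0 = 1: r = r^2 * 19 mod 29 = 1^2 * 19 = 1*19 = 19
  bit 1 = 0: r = r^2 mod 29 = 19^2 = 13
  bit 2 = 1: r = r^2 * 19 mod 29 = 13^2 * 19 = 24*19 = 21
  bit 3 = 1: r = r^2 * 19 mod 29 = 21^2 * 19 = 6*19 = 27
  bit 4 = 1: r = r^2 * 19 mod 29 = 27^2 * 19 = 4*19 = 18
  -> B = 18
s = B^a = 18^13 mod 29  (bits of 13 = 1101)
  bit 0 = 1: r = r^2 * 18 mod 29 = 1^2 * 18 = 1*18 = 18
  bit 1 = 1: r = r^2 * 18 mod 29 = 18^2 * 18 = 5*18 = 3
  bit 2 = 0: r = r^2 mod 29 = 3^2 = 9
  bit 3 = 1: r = r^2 * 18 mod 29 = 9^2 * 18 = 23*18 = 8
  -> s = B^a = 8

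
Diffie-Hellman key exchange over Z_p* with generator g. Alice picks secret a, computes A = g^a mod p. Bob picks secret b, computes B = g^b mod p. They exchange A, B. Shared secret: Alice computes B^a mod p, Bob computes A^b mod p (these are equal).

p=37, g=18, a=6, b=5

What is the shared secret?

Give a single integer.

Answer: 27

Derivation:
A = 18^6 mod 37  (bits of 6 = 110)
  bit 0 = 1: r = r^2 * 18 mod 37 = 1^2 * 18 = 1*18 = 18
  bit 1 = 1: r = r^2 * 18 mod 37 = 18^2 * 18 = 28*18 = 23
  bit 2 = 0: r = r^2 mod 37 = 23^2 = 11
  -> A = 11
B = 18^5 mod 37  (bits of 5 = 101)
  bit 0 = 1: r = r^2 * 18 mod 37 = 1^2 * 18 = 1*18 = 18
  bit 1 = 0: r = r^2 mod 37 = 18^2 = 28
  bit 2 = 1: r = r^2 * 18 mod 37 = 28^2 * 18 = 7*18 = 15
  -> B = 15
s = B^a = 15^6 mod 37  (bits of 6 = 110)
  bit 0 = 1: r = r^2 * 15 mod 37 = 1^2 * 15 = 1*15 = 15
  bit 1 = 1: r = r^2 * 15 mod 37 = 15^2 * 15 = 3*15 = 8
  bit 2 = 0: r = r^2 mod 37 = 8^2 = 27
  -> s = B^a = 27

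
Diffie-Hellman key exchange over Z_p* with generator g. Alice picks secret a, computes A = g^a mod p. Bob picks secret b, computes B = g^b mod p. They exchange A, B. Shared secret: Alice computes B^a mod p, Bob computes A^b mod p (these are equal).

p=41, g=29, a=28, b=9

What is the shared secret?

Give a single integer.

Answer: 25

Derivation:
A = 29^28 mod 41  (bits of 28 = 11100)
  bit 0 = 1: r = r^2 * 29 mod 41 = 1^2 * 29 = 1*29 = 29
  bit 1 = 1: r = r^2 * 29 mod 41 = 29^2 * 29 = 21*29 = 35
  bit 2 = 1: r = r^2 * 29 mod 41 = 35^2 * 29 = 36*29 = 19
  bit 3 = 0: r = r^2 mod 41 = 19^2 = 33
  bit 4 = 0: r = r^2 mod 41 = 33^2 = 23
  -> A = 23
B = 29^9 mod 41  (bits of 9 = 1001)
  bit 0 = 1: r = r^2 * 29 mod 41 = 1^2 * 29 = 1*29 = 29
  bit 1 = 0: r = r^2 mod 41 = 29^2 = 21
  bit 2 = 0: r = r^2 mod 41 = 21^2 = 31
  bit 3 = 1: r = r^2 * 29 mod 41 = 31^2 * 29 = 18*29 = 30
  -> B = 30
s = B^a = 30^28 mod 41  (bits of 28 = 11100)
  bit 0 = 1: r = r^2 * 30 mod 41 = 1^2 * 30 = 1*30 = 30
  bit 1 = 1: r = r^2 * 30 mod 41 = 30^2 * 30 = 39*30 = 22
  bit 2 = 1: r = r^2 * 30 mod 41 = 22^2 * 30 = 33*30 = 6
  bit 3 = 0: r = r^2 mod 41 = 6^2 = 36
  bit 4 = 0: r = r^2 mod 41 = 36^2 = 25
  -> s = B^a = 25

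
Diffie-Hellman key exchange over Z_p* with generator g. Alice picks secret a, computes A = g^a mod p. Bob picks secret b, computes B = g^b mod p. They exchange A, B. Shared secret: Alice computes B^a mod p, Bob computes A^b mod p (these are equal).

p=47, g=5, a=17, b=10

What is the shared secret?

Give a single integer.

Answer: 7

Derivation:
A = 5^17 mod 47  (bits of 17 = 10001)
  bit 0 = 1: r = r^2 * 5 mod 47 = 1^2 * 5 = 1*5 = 5
  bit 1 = 0: r = r^2 mod 47 = 5^2 = 25
  bit 2 = 0: r = r^2 mod 47 = 25^2 = 14
  bit 3 = 0: r = r^2 mod 47 = 14^2 = 8
  bit 4 = 1: r = r^2 * 5 mod 47 = 8^2 * 5 = 17*5 = 38
  -> A = 38
B = 5^10 mod 47  (bits of 10 = 1010)
  bit 0 = 1: r = r^2 * 5 mod 47 = 1^2 * 5 = 1*5 = 5
  bit 1 = 0: r = r^2 mod 47 = 5^2 = 25
  bit 2 = 1: r = r^2 * 5 mod 47 = 25^2 * 5 = 14*5 = 23
  bit 3 = 0: r = r^2 mod 47 = 23^2 = 12
  -> B = 12
s = B^a = 12^17 mod 47  (bits of 17 = 10001)
  bit 0 = 1: r = r^2 * 12 mod 47 = 1^2 * 12 = 1*12 = 12
  bit 1 = 0: r = r^2 mod 47 = 12^2 = 3
  bit 2 = 0: r = r^2 mod 47 = 3^2 = 9
  bit 3 = 0: r = r^2 mod 47 = 9^2 = 34
  bit 4 = 1: r = r^2 * 12 mod 47 = 34^2 * 12 = 28*12 = 7
  -> s = B^a = 7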